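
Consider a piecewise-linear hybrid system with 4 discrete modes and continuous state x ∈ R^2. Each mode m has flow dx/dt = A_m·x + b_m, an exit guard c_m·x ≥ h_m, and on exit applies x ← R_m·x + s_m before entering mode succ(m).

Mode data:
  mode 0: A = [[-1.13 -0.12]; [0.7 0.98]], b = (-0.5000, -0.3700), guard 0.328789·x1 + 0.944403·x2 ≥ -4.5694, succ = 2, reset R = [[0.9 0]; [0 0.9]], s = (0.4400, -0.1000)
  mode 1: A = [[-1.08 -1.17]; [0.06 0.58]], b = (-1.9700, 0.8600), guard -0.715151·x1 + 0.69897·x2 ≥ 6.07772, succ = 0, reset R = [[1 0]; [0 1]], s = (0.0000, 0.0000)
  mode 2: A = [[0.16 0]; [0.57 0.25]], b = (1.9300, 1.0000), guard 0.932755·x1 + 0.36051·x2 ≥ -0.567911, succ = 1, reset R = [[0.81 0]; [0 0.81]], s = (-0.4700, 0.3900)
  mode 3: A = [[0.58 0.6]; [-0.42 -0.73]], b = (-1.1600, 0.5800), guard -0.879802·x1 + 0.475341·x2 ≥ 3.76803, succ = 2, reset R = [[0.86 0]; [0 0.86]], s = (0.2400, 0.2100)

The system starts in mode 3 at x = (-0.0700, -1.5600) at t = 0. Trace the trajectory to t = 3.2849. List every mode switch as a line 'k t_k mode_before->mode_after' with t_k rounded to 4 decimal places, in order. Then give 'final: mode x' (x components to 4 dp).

1 1.5447 3->2
2 2.8088 2->1
final: 1 -2.2197 2.0309

Mode 3: guard c·x = 3.7680 hit at Δt = 1.5447 (t = 1.5447), x⁻ = (-3.8049, 0.8846) → reset → x⁺ = (-3.0322, 0.9708), jump to mode 2
Mode 2: guard c·x = -0.5679 hit at Δt = 1.2641 (t = 2.8088), x⁻ = (-1.0079, 1.0325) → reset → x⁺ = (-1.2864, 1.2264), jump to mode 1
Mode 1: flow for 0.4761 to horizon, guard not reached → x = (-2.2197, 2.0309)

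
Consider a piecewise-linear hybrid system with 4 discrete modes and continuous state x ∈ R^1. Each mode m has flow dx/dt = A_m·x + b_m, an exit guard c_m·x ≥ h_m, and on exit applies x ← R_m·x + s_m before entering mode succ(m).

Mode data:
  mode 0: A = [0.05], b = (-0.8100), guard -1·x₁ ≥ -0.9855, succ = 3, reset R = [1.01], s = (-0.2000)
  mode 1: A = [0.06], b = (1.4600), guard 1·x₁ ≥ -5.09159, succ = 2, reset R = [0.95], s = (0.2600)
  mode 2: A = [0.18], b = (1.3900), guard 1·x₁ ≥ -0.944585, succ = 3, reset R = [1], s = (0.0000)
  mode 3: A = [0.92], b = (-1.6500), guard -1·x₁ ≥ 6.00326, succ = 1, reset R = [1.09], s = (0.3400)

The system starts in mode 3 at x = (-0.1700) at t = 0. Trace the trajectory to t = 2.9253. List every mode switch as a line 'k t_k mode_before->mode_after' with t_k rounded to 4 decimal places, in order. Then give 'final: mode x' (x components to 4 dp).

1 1.4989 3->1
2 2.4910 1->2
final: 2 -4.3213

Mode 3: guard c·x = 6.0033 hit at Δt = 1.4989 (t = 1.4989), x⁻ = (-6.0033) → reset → x⁺ = (-6.2036), jump to mode 1
Mode 1: guard c·x = -5.0916 hit at Δt = 0.9921 (t = 2.4910), x⁻ = (-5.0916) → reset → x⁺ = (-4.5770), jump to mode 2
Mode 2: flow for 0.4343 to horizon, guard not reached → x = (-4.3213)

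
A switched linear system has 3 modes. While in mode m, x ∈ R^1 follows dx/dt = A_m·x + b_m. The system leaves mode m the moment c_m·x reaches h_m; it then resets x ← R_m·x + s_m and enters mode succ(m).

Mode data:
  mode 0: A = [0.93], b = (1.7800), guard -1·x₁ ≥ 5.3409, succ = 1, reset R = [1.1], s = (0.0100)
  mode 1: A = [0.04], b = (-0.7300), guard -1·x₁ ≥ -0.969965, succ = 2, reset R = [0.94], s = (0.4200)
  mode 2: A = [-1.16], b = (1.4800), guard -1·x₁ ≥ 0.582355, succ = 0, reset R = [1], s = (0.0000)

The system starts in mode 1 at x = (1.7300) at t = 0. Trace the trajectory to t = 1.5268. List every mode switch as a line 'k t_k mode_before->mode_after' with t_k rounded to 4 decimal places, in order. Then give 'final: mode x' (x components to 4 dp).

Mode 1: guard c·x = -0.9700 hit at Δt = 1.1245 (t = 1.1245), x⁻ = (0.9700) → reset → x⁺ = (1.3318), jump to mode 2
Mode 2: flow for 0.4023 to horizon, guard not reached → x = (1.3109)

1 1.1245 1->2
final: 2 1.3109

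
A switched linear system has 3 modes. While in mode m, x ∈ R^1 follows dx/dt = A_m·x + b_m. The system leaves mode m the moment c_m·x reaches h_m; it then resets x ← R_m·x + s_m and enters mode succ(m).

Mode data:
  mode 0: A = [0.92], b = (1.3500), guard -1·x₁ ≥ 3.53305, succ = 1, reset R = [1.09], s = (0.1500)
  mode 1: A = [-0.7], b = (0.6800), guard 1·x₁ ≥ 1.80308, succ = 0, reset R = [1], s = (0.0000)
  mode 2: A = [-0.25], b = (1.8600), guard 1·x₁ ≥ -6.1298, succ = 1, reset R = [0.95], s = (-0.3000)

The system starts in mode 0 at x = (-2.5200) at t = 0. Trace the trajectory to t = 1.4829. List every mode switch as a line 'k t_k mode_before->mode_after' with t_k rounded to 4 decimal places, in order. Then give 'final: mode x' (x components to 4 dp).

Mode 0: guard c·x = 3.5330 hit at Δt = 0.7328 (t = 0.7328), x⁻ = (-3.5330) → reset → x⁺ = (-3.7010), jump to mode 1
Mode 1: flow for 0.7501 to horizon, guard not reached → x = (-1.7924)

1 0.7328 0->1
final: 1 -1.7924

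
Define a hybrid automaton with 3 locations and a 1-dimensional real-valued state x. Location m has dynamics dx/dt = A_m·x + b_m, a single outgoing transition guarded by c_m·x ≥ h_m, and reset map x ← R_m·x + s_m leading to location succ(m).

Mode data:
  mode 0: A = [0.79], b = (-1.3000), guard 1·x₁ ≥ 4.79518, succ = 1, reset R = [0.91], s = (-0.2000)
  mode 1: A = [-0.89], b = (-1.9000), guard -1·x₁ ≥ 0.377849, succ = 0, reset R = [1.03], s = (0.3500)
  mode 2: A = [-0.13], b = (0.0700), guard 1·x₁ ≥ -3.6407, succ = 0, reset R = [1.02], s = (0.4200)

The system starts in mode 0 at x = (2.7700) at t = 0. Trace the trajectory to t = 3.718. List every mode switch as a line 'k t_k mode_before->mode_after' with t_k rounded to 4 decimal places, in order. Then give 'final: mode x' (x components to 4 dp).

Mode 0: guard c·x = 4.7952 hit at Δt = 1.3038 (t = 1.3038), x⁻ = (4.7952) → reset → x⁺ = (4.1636), jump to mode 1
Mode 1: guard c·x = 0.3778 hit at Δt = 1.4345 (t = 2.7383), x⁻ = (-0.3778) → reset → x⁺ = (-0.0392), jump to mode 0
Mode 0: flow for 0.9797 to horizon, guard not reached → x = (-2.0076)

1 1.3038 0->1
2 2.7383 1->0
final: 0 -2.0076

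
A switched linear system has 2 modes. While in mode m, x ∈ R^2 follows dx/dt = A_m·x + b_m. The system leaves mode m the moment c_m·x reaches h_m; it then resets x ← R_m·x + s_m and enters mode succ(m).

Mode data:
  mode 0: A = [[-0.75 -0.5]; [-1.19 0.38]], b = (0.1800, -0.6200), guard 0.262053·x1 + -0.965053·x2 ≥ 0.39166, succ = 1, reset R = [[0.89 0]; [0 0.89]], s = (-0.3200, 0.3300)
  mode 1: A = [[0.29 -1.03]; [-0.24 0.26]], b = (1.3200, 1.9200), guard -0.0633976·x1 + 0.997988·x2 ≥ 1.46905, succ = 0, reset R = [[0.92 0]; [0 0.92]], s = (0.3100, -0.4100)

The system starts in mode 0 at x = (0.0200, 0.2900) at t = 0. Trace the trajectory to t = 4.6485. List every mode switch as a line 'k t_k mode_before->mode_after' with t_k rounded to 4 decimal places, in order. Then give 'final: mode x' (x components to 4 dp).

Mode 0: guard c·x = 0.3917 hit at Δt = 0.9371 (t = 0.9371), x⁻ = (0.1462, -0.3661) → reset → x⁺ = (-0.1899, 0.0041), jump to mode 1
Mode 1: guard c·x = 1.4690 hit at Δt = 0.7116 (t = 1.6487), x⁻ = (0.2372, 1.4871) → reset → x⁺ = (0.5282, 0.9581), jump to mode 0
Mode 0: guard c·x = 0.3917 hit at Δt = 1.5948 (t = 3.2435), x⁻ = (0.2319, -0.3429) → reset → x⁺ = (-0.1136, 0.0248), jump to mode 1
Mode 1: guard c·x = 1.4690 hit at Δt = 0.7093 (t = 3.9528), x⁻ = (0.3182, 1.4922) → reset → x⁺ = (0.6027, 0.9628), jump to mode 0
Mode 0: flow for 0.6957 to horizon, guard not reached → x = (0.2849, 0.3626)

1 0.9371 0->1
2 1.6487 1->0
3 3.2435 0->1
4 3.9528 1->0
final: 0 0.2849 0.3626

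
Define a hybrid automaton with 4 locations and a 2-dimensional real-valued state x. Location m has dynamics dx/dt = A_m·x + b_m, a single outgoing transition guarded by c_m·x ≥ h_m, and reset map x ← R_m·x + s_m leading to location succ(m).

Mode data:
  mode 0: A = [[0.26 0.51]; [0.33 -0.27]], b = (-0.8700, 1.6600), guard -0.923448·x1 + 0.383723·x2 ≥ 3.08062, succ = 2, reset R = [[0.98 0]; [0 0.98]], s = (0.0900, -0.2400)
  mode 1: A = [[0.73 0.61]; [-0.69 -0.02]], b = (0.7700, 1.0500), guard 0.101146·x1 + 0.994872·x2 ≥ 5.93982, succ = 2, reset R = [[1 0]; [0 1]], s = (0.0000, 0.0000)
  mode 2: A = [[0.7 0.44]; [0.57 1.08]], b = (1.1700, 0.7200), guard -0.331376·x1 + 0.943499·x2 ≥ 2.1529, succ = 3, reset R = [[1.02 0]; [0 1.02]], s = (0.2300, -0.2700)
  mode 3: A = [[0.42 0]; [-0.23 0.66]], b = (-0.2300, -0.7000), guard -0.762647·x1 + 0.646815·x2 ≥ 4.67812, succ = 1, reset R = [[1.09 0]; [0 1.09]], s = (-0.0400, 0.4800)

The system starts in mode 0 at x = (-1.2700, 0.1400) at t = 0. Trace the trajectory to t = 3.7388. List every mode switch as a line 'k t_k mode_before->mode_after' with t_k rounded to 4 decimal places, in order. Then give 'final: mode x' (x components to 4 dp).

1 1.5504 0->2
2 2.1482 2->3
3 3.1730 3->1
final: 1 -4.8817 5.2984

Mode 0: guard c·x = 3.0806 hit at Δt = 1.5504 (t = 1.5504), x⁻ = (-2.7901, 1.3136) → reset → x⁺ = (-2.6443, 1.0473), jump to mode 2
Mode 2: guard c·x = 2.1529 hit at Δt = 0.5978 (t = 2.1482), x⁻ = (-2.7715, 1.3084) → reset → x⁺ = (-2.5969, 1.0646), jump to mode 3
Mode 3: guard c·x = 4.6781 hit at Δt = 1.0248 (t = 3.1730), x⁻ = (-4.2884, 2.1762) → reset → x⁺ = (-4.7143, 2.8521), jump to mode 1
Mode 1: flow for 0.5658 to horizon, guard not reached → x = (-4.8817, 5.2984)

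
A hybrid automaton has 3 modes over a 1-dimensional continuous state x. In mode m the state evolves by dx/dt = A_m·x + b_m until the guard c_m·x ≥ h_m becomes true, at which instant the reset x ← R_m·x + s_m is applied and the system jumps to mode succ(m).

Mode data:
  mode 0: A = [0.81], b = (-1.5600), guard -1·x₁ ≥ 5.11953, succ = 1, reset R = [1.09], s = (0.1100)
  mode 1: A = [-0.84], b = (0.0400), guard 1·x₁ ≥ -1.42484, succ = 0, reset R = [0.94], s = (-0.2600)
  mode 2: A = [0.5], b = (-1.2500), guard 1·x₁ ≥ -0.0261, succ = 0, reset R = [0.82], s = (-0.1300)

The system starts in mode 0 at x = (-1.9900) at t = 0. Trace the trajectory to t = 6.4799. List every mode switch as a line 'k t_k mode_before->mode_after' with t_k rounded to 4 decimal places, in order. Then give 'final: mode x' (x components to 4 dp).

Mode 0: guard c·x = 5.1195 hit at Δt = 0.7251 (t = 0.7251), x⁻ = (-5.1195) → reset → x⁺ = (-5.4703), jump to mode 1
Mode 1: guard c·x = -1.4248 hit at Δt = 1.5727 (t = 2.2978), x⁻ = (-1.4248) → reset → x⁺ = (-1.5993), jump to mode 0
Mode 0: guard c·x = 5.1195 hit at Δt = 0.8548 (t = 3.1526), x⁻ = (-5.1195) → reset → x⁺ = (-5.4703), jump to mode 1
Mode 1: guard c·x = -1.4248 hit at Δt = 1.5727 (t = 4.7253), x⁻ = (-1.4248) → reset → x⁺ = (-1.5993), jump to mode 0
Mode 0: guard c·x = 5.1195 hit at Δt = 0.8548 (t = 5.5802), x⁻ = (-5.1195) → reset → x⁺ = (-5.4703), jump to mode 1
Mode 1: flow for 0.8997 to horizon, guard not reached → x = (-2.5439)

1 0.7251 0->1
2 2.2978 1->0
3 3.1526 0->1
4 4.7253 1->0
5 5.5802 0->1
final: 1 -2.5439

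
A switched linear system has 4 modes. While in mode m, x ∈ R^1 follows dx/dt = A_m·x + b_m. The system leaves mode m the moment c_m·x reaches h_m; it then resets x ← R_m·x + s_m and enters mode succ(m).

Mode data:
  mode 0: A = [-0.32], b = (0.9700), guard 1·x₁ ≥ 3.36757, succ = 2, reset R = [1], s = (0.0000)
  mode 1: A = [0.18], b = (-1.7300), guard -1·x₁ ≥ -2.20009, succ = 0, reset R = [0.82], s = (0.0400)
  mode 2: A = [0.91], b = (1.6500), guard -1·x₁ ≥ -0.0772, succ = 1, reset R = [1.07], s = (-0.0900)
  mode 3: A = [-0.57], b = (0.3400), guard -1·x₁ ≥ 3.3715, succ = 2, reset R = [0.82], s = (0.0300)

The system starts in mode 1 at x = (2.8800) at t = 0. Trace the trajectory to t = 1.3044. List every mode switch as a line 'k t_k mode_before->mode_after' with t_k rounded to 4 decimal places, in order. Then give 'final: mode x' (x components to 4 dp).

Mode 1: guard c·x = -2.2001 hit at Δt = 0.5346 (t = 0.5346), x⁻ = (2.2001) → reset → x⁺ = (1.8441), jump to mode 0
Mode 0: flow for 0.7698 to horizon, guard not reached → x = (2.1033)

1 0.5346 1->0
final: 0 2.1033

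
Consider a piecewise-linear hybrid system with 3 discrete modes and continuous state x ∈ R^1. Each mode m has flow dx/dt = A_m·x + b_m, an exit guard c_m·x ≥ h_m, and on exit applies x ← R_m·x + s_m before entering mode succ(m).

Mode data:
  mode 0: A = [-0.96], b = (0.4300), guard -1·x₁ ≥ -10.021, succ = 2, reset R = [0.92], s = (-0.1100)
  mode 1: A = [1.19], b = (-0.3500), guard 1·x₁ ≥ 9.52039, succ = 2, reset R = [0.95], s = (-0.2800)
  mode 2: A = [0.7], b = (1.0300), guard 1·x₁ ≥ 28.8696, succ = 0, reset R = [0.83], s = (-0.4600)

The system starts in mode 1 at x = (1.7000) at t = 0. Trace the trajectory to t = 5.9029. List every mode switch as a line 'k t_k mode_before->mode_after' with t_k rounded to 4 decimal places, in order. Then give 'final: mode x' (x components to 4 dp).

1 1.5810 1->2
2 3.1333 2->0
3 4.0488 0->2
4 5.5537 2->0
final: 0 16.9361

Mode 1: guard c·x = 9.5204 hit at Δt = 1.5810 (t = 1.5810), x⁻ = (9.5204) → reset → x⁺ = (8.7644), jump to mode 2
Mode 2: guard c·x = 28.8696 hit at Δt = 1.5523 (t = 3.1333), x⁻ = (28.8696) → reset → x⁺ = (23.5018), jump to mode 0
Mode 0: guard c·x = -10.0210 hit at Δt = 0.9155 (t = 4.0488), x⁻ = (10.0210) → reset → x⁺ = (9.1093), jump to mode 2
Mode 2: guard c·x = 28.8696 hit at Δt = 1.5049 (t = 5.5537), x⁻ = (28.8696) → reset → x⁺ = (23.5018), jump to mode 0
Mode 0: flow for 0.3492 to horizon, guard not reached → x = (16.9361)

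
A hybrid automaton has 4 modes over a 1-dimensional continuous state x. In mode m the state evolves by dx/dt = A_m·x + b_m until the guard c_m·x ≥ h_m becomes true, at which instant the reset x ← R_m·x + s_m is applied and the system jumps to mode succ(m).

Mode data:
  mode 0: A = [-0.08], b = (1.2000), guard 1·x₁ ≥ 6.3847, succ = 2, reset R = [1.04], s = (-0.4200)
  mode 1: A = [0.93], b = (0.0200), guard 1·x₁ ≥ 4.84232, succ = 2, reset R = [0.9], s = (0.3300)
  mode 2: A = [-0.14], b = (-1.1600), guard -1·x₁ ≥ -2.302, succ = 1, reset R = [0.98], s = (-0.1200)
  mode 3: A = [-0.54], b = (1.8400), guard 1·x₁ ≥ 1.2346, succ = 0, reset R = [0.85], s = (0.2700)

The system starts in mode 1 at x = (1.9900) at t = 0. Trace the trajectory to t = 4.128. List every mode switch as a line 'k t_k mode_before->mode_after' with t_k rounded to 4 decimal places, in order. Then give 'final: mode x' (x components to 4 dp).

Mode 1: guard c·x = 4.8423 hit at Δt = 0.9494 (t = 0.9494), x⁻ = (4.8423) → reset → x⁺ = (4.6881), jump to mode 2
Mode 2: guard c·x = -2.3020 hit at Δt = 1.4517 (t = 2.4011), x⁻ = (2.3020) → reset → x⁺ = (2.1360), jump to mode 1
Mode 1: guard c·x = 4.8423 hit at Δt = 0.8741 (t = 3.2752), x⁻ = (4.8423) → reset → x⁺ = (4.6881), jump to mode 2
Mode 2: flow for 0.8528 to horizon, guard not reached → x = (3.2280)

1 0.9494 1->2
2 2.4011 2->1
3 3.2752 1->2
final: 2 3.2280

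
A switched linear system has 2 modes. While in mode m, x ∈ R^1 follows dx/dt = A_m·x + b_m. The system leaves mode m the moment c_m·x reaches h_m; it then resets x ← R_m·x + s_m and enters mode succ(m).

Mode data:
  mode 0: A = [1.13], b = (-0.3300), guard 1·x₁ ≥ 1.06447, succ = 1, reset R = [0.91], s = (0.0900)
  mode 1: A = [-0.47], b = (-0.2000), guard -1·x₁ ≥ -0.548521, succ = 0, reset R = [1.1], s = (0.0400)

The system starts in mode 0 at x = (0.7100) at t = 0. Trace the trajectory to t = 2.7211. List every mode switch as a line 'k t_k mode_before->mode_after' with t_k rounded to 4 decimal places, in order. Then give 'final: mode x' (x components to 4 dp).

1 0.5435 0->1
2 1.4396 1->0
3 2.1368 0->1
final: 1 0.7022

Mode 0: guard c·x = 1.0645 hit at Δt = 0.5435 (t = 0.5435), x⁻ = (1.0645) → reset → x⁺ = (1.0587), jump to mode 1
Mode 1: guard c·x = -0.5485 hit at Δt = 0.8961 (t = 1.4396), x⁻ = (0.5485) → reset → x⁺ = (0.6434), jump to mode 0
Mode 0: guard c·x = 1.0645 hit at Δt = 0.6972 (t = 2.1368), x⁻ = (1.0645) → reset → x⁺ = (1.0587), jump to mode 1
Mode 1: flow for 0.5843 to horizon, guard not reached → x = (0.7022)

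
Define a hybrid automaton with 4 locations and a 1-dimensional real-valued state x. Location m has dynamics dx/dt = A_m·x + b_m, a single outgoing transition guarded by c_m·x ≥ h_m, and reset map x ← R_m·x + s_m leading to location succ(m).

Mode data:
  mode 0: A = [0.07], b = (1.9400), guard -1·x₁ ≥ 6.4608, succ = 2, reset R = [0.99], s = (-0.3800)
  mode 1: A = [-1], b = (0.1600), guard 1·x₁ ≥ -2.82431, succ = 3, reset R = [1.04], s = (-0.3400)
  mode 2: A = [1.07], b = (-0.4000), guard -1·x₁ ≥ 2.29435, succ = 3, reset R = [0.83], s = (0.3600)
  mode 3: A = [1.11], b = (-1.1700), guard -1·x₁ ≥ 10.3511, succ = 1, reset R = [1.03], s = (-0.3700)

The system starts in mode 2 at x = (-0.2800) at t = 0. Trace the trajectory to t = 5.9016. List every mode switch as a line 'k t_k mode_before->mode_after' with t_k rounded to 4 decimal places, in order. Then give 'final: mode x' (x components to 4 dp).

1 1.3143 2->3
2 2.6469 3->1
3 3.9687 1->3
4 4.8409 3->1
final: 1 -3.7148

Mode 2: guard c·x = 2.2944 hit at Δt = 1.3143 (t = 1.3143), x⁻ = (-2.2943) → reset → x⁺ = (-1.5443), jump to mode 3
Mode 3: guard c·x = 10.3511 hit at Δt = 1.3326 (t = 2.6469), x⁻ = (-10.3511) → reset → x⁺ = (-11.0316), jump to mode 1
Mode 1: guard c·x = -2.8243 hit at Δt = 1.3218 (t = 3.9687), x⁻ = (-2.8243) → reset → x⁺ = (-3.2773), jump to mode 3
Mode 3: guard c·x = 10.3511 hit at Δt = 0.8722 (t = 4.8409), x⁻ = (-10.3511) → reset → x⁺ = (-11.0316), jump to mode 1
Mode 1: flow for 1.0607 to horizon, guard not reached → x = (-3.7148)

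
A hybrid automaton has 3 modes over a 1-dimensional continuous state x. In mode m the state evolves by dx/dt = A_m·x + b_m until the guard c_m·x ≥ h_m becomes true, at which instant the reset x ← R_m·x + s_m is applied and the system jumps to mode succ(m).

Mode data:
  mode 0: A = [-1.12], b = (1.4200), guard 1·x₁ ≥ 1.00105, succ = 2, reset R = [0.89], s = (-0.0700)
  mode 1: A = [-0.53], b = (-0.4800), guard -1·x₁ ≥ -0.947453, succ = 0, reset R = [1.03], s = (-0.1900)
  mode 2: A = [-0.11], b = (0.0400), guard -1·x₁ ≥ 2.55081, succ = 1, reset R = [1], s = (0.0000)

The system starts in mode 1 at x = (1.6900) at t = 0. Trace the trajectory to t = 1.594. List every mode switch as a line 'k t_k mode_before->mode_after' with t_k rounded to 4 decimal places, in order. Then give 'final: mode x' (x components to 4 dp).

1 0.6358 1->0
2 1.1638 0->2
final: 2 0.7998

Mode 1: guard c·x = -0.9475 hit at Δt = 0.6358 (t = 0.6358), x⁻ = (0.9475) → reset → x⁺ = (0.7859), jump to mode 0
Mode 0: guard c·x = 1.0010 hit at Δt = 0.5280 (t = 1.1638), x⁻ = (1.0010) → reset → x⁺ = (0.8209), jump to mode 2
Mode 2: flow for 0.4302 to horizon, guard not reached → x = (0.7998)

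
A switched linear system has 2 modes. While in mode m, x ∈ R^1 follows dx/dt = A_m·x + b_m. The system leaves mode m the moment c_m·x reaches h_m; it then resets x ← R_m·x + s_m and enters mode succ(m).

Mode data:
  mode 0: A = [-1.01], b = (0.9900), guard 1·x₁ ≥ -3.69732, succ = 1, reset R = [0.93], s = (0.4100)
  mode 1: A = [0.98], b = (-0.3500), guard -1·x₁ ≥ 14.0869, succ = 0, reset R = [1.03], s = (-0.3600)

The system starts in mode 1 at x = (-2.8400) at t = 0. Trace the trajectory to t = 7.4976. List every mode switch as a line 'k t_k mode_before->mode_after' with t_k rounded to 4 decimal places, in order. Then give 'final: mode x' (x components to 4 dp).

Mode 1: guard c·x = 14.0869 hit at Δt = 1.5388 (t = 1.5388), x⁻ = (-14.0869) → reset → x⁺ = (-14.8695), jump to mode 0
Mode 0: guard c·x = -3.6973 hit at Δt = 1.2083 (t = 2.7471), x⁻ = (-3.6973) → reset → x⁺ = (-3.0285), jump to mode 1
Mode 1: guard c·x = 14.0869 hit at Δt = 1.4803 (t = 4.2274), x⁻ = (-14.0869) → reset → x⁺ = (-14.8695), jump to mode 0
Mode 0: guard c·x = -3.6973 hit at Δt = 1.2083 (t = 5.4357), x⁻ = (-3.6973) → reset → x⁺ = (-3.0285), jump to mode 1
Mode 1: guard c·x = 14.0869 hit at Δt = 1.4803 (t = 6.9161), x⁻ = (-14.0869) → reset → x⁺ = (-14.8695), jump to mode 0
Mode 0: flow for 0.5815 to horizon, guard not reached → x = (-7.8292)

1 1.5388 1->0
2 2.7471 0->1
3 4.2274 1->0
4 5.4357 0->1
5 6.9161 1->0
final: 0 -7.8292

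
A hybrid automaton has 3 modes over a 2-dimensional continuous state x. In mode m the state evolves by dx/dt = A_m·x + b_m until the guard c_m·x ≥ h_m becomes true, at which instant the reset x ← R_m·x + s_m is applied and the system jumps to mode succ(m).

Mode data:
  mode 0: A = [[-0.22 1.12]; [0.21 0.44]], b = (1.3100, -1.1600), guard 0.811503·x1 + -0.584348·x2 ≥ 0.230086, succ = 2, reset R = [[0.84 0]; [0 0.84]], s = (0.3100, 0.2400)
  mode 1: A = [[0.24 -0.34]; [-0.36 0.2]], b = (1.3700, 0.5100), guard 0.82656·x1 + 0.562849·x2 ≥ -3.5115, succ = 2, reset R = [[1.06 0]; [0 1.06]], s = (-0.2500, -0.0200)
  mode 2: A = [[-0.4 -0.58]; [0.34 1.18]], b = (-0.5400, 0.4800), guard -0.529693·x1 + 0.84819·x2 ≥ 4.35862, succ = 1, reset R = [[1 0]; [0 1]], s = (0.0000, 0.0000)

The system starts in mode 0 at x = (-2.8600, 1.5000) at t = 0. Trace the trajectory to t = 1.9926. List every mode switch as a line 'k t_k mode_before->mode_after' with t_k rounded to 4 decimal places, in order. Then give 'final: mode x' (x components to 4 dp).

1 1.3329 0->2
final: 2 -0.1074 1.4027

Mode 0: guard c·x = 0.2301 hit at Δt = 1.3329 (t = 1.3329), x⁻ = (0.3969, 0.1574) → reset → x⁺ = (0.6434, 0.3722), jump to mode 2
Mode 2: flow for 0.6597 to horizon, guard not reached → x = (-0.1074, 1.4027)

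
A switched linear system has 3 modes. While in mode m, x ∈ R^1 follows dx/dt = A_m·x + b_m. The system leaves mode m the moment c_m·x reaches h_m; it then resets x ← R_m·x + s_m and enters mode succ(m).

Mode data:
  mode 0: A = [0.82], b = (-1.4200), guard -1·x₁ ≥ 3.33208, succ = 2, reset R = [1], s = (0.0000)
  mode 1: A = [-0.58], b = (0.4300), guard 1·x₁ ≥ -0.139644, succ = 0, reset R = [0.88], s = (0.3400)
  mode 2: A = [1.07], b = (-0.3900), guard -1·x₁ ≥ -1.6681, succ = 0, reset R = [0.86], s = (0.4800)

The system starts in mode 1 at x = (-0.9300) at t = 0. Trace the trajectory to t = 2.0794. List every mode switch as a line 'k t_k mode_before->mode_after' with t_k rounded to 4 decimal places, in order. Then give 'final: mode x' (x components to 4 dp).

1 1.1040 1->0
final: 0 -1.6385

Mode 1: guard c·x = -0.1396 hit at Δt = 1.1040 (t = 1.1040), x⁻ = (-0.1396) → reset → x⁺ = (0.2171), jump to mode 0
Mode 0: flow for 0.9754 to horizon, guard not reached → x = (-1.6385)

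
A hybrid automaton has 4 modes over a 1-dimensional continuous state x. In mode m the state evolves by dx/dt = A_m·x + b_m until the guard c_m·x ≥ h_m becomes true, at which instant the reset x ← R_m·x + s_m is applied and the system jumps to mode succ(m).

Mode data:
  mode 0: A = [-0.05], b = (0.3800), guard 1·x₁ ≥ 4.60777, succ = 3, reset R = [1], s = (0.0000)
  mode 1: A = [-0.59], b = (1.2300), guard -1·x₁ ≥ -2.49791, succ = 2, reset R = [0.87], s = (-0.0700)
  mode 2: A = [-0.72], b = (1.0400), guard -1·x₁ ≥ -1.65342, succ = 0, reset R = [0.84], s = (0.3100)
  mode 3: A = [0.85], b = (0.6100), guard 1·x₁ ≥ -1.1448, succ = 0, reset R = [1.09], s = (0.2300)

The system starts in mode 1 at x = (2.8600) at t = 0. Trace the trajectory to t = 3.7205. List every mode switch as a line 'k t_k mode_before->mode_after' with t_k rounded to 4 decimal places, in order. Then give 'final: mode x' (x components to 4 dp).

1 1.0667 1->2
2 2.6613 2->0
final: 0 2.0033

Mode 1: guard c·x = -2.4979 hit at Δt = 1.0667 (t = 1.0667), x⁻ = (2.4979) → reset → x⁺ = (2.1032), jump to mode 2
Mode 2: guard c·x = -1.6534 hit at Δt = 1.5946 (t = 2.6613), x⁻ = (1.6534) → reset → x⁺ = (1.6989), jump to mode 0
Mode 0: flow for 1.0592 to horizon, guard not reached → x = (2.0033)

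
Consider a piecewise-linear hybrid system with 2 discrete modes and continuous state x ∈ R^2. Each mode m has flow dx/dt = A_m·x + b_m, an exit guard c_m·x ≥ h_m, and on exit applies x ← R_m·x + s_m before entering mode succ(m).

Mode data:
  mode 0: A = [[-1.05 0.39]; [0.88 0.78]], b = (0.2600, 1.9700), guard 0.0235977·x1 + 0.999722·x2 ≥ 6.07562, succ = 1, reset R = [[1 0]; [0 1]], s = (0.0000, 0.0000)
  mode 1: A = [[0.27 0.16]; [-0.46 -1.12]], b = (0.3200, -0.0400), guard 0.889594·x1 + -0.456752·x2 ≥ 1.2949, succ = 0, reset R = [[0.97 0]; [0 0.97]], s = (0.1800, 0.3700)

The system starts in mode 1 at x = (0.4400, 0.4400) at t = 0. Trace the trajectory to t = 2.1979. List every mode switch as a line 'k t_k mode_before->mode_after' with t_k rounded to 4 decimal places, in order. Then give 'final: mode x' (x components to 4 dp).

1 1.5628 1->0
final: 0 1.1228 2.6610

Mode 1: guard c·x = 1.2949 hit at Δt = 1.5628 (t = 1.5628), x⁻ = (1.3090, -0.2856) → reset → x⁺ = (1.4497, 0.0930), jump to mode 0
Mode 0: flow for 0.6351 to horizon, guard not reached → x = (1.1228, 2.6610)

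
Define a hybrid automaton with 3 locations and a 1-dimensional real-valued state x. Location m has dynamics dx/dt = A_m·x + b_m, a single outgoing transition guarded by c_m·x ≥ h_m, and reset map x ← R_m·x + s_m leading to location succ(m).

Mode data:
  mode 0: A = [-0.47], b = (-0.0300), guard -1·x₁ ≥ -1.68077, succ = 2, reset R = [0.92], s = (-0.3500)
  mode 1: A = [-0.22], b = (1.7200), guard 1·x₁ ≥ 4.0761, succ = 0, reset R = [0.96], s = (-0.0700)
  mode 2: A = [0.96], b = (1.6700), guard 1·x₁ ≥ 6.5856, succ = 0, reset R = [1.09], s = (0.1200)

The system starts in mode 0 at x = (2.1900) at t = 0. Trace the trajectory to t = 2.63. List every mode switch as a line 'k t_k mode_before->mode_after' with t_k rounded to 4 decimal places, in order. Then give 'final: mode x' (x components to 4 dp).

1 0.5449 0->2
2 1.6306 2->0
final: 0 4.5388

Mode 0: guard c·x = -1.6808 hit at Δt = 0.5449 (t = 0.5449), x⁻ = (1.6808) → reset → x⁺ = (1.1963), jump to mode 2
Mode 2: guard c·x = 6.5856 hit at Δt = 1.0857 (t = 1.6306), x⁻ = (6.5856) → reset → x⁺ = (7.2983), jump to mode 0
Mode 0: flow for 0.9994 to horizon, guard not reached → x = (4.5388)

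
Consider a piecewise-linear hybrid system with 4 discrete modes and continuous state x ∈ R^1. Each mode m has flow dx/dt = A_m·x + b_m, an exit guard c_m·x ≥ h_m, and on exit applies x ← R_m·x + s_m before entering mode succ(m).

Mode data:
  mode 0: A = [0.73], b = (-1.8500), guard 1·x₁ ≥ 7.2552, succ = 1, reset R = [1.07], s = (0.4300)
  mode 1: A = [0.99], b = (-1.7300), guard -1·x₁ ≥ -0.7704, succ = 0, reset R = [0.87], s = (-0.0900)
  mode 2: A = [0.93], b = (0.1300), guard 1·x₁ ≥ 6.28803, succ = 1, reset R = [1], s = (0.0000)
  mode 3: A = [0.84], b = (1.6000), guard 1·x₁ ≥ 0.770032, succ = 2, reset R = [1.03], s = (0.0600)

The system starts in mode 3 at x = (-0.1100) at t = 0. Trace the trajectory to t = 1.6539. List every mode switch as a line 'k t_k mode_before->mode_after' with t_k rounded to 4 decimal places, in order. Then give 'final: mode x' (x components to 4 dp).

Mode 3: guard c·x = 0.7700 hit at Δt = 0.4750 (t = 0.4750), x⁻ = (0.7700) → reset → x⁺ = (0.8531), jump to mode 2
Mode 2: flow for 1.1789 to horizon, guard not reached → x = (2.8323)

1 0.4750 3->2
final: 2 2.8323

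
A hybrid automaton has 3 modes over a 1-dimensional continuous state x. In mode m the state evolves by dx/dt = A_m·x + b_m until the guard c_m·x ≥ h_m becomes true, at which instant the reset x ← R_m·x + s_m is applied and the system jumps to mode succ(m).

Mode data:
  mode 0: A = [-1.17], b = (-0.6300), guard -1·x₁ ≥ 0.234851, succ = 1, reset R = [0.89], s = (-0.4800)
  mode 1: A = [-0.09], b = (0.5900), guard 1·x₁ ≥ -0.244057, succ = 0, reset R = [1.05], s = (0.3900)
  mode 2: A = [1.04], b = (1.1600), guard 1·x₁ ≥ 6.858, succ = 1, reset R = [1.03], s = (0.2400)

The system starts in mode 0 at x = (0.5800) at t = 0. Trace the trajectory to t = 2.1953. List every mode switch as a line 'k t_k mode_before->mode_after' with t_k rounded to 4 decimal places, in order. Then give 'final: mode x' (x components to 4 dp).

Mode 0: guard c·x = 0.2349 hit at Δt = 1.1145 (t = 1.1145), x⁻ = (-0.2349) → reset → x⁺ = (-0.6890), jump to mode 1
Mode 1: guard c·x = -0.2441 hit at Δt = 0.7043 (t = 1.8188), x⁻ = (-0.2441) → reset → x⁺ = (0.1337), jump to mode 0
Mode 0: flow for 0.3765 to horizon, guard not reached → x = (-0.1058)

1 1.1145 0->1
2 1.8188 1->0
final: 0 -0.1058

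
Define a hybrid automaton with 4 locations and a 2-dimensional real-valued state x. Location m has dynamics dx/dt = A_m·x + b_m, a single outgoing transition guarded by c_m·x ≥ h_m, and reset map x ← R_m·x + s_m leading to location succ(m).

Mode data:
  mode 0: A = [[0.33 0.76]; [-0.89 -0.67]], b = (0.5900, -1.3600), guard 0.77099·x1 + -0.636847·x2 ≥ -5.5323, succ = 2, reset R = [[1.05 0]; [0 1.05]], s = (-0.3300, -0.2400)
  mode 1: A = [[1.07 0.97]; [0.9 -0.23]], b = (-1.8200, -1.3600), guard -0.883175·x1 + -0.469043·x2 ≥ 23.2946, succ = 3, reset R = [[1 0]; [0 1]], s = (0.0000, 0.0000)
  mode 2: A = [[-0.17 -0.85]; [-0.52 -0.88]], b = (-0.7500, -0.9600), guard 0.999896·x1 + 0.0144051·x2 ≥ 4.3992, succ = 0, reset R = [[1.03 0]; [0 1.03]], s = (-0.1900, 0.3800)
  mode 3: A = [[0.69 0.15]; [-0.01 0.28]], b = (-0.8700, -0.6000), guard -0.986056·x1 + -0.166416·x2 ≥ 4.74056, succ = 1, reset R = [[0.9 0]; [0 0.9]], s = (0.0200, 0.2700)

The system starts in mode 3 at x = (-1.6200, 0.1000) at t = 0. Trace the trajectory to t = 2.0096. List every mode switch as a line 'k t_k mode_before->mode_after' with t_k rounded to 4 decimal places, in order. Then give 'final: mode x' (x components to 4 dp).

1 1.0470 3->1
final: 1 -20.0704 -9.4631

Mode 3: guard c·x = 4.7406 hit at Δt = 1.0470 (t = 1.0470), x⁻ = (-4.7130, -0.5606) → reset → x⁺ = (-4.2217, -0.2346), jump to mode 1
Mode 1: flow for 0.9626 to horizon, guard not reached → x = (-20.0704, -9.4631)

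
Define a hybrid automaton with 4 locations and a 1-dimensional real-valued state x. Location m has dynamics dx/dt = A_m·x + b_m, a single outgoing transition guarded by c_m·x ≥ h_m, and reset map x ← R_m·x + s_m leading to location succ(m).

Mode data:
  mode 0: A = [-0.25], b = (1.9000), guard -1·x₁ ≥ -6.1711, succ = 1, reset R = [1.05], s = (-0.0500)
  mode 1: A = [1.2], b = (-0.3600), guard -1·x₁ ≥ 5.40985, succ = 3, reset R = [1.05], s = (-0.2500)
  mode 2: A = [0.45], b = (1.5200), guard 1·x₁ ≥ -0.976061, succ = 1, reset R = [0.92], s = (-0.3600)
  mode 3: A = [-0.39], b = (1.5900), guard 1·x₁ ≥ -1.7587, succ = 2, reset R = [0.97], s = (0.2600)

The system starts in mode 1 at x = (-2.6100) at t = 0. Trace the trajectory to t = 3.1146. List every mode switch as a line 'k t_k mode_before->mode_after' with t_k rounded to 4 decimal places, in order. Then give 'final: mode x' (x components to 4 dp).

Mode 1: guard c·x = 5.4098 hit at Δt = 0.5617 (t = 0.5617), x⁻ = (-5.4098) → reset → x⁺ = (-5.9303), jump to mode 3
Mode 3: guard c·x = -1.7587 hit at Δt = 1.3829 (t = 1.9446), x⁻ = (-1.7587) → reset → x⁺ = (-1.4459), jump to mode 2
Mode 2: guard c·x = -0.9761 hit at Δt = 0.4838 (t = 2.4284), x⁻ = (-0.9761) → reset → x⁺ = (-1.2580), jump to mode 1
Mode 1: flow for 0.6862 to horizon, guard not reached → x = (-3.2496)

1 0.5617 1->3
2 1.9446 3->2
3 2.4284 2->1
final: 1 -3.2496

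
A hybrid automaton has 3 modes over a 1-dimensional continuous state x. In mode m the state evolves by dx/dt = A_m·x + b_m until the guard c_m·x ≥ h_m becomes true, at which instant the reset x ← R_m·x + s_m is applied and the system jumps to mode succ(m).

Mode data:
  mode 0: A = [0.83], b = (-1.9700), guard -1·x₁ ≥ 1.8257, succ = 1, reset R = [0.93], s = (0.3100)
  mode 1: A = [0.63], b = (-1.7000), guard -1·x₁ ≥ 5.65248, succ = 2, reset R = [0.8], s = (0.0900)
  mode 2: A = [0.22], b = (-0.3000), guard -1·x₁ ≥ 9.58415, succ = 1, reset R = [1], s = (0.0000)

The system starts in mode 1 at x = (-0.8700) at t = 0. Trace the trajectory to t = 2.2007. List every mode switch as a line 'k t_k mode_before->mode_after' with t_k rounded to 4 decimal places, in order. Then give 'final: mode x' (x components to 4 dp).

Mode 1: guard c·x = 5.6525 hit at Δt = 1.3496 (t = 1.3496), x⁻ = (-5.6525) → reset → x⁺ = (-4.4320), jump to mode 2
Mode 2: flow for 0.8511 to horizon, guard not reached → x = (-5.6254)

1 1.3496 1->2
final: 2 -5.6254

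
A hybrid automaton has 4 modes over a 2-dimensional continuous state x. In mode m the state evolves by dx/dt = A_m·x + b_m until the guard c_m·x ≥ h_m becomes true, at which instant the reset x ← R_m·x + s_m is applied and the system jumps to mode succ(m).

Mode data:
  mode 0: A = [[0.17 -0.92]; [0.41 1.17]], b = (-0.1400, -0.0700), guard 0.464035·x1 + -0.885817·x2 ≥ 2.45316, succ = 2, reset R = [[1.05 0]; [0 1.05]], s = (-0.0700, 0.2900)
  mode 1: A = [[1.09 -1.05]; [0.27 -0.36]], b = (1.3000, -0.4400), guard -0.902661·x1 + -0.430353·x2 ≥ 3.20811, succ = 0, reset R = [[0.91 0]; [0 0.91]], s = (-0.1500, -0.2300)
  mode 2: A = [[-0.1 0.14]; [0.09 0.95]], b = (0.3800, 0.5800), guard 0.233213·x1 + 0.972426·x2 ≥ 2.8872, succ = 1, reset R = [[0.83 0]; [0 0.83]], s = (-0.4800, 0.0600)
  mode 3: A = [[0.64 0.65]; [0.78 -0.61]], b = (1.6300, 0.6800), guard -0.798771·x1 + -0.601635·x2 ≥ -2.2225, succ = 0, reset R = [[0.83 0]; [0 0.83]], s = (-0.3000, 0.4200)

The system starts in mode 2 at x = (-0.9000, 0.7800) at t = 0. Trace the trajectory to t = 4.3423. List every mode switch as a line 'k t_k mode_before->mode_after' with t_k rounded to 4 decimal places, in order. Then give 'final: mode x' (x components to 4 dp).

Mode 2: guard c·x = 2.8872 hit at Δt = 1.0377 (t = 1.0377), x⁻ = (-0.1978, 3.0165) → reset → x⁺ = (-0.6442, 2.5637), jump to mode 1
Mode 1: guard c·x = 3.2081 hit at Δt = 1.1894 (t = 2.2271), x⁻ = (-3.8707, 0.6642) → reset → x⁺ = (-3.6724, 0.3744), jump to mode 0
Mode 0: guard c·x = 2.4532 hit at Δt = 1.4546 (t = 3.6817), x⁻ = (-3.0093, -4.3458) → reset → x⁺ = (-3.2297, -4.2731), jump to mode 2
Mode 2: flow for 0.6606 to horizon, guard not reached → x = (-3.3034, -7.7384)

1 1.0377 2->1
2 2.2271 1->0
3 3.6817 0->2
final: 2 -3.3034 -7.7384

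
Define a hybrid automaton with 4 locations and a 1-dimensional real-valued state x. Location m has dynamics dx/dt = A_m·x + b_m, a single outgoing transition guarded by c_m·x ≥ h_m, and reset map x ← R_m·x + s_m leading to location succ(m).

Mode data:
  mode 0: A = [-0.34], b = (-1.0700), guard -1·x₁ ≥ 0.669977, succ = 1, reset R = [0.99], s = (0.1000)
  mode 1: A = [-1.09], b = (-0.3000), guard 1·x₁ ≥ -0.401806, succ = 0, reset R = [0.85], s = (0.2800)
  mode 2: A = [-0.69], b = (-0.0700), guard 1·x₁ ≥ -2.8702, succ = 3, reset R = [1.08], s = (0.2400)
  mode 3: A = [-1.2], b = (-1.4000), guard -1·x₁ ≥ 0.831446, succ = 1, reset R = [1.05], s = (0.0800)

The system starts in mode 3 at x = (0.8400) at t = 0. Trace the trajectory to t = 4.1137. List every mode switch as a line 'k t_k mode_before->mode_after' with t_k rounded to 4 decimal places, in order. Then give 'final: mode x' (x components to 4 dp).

Mode 3: guard c·x = 0.8314 hit at Δt = 1.4912 (t = 1.4912), x⁻ = (-0.8314) → reset → x⁺ = (-0.7930), jump to mode 1
Mode 1: guard c·x = -0.4018 hit at Δt = 1.2924 (t = 2.7836), x⁻ = (-0.4018) → reset → x⁺ = (-0.0615), jump to mode 0
Mode 0: guard c·x = 0.6700 hit at Δt = 0.6460 (t = 3.4296), x⁻ = (-0.6700) → reset → x⁺ = (-0.5633), jump to mode 1
Mode 1: flow for 0.6841 to horizon, guard not reached → x = (-0.4119)

1 1.4912 3->1
2 2.7836 1->0
3 3.4296 0->1
final: 1 -0.4119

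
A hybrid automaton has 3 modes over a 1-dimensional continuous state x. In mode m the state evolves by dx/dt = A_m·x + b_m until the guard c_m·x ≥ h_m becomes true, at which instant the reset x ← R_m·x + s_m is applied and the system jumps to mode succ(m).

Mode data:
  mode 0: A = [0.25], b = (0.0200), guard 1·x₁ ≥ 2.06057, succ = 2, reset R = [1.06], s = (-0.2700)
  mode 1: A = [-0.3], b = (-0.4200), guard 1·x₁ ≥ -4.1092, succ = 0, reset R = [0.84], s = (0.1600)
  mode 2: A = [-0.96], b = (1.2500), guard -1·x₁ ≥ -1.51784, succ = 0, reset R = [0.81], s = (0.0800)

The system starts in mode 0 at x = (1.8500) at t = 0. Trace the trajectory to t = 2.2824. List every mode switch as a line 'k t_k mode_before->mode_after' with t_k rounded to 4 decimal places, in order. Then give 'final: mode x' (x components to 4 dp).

Mode 0: guard c·x = 2.0606 hit at Δt = 0.4142 (t = 0.4142), x⁻ = (2.0606) → reset → x⁺ = (1.9142), jump to mode 2
Mode 2: guard c·x = -1.5178 hit at Δt = 1.0862 (t = 1.5004), x⁻ = (1.5178) → reset → x⁺ = (1.3095), jump to mode 0
Mode 0: flow for 0.7820 to horizon, guard not reached → x = (1.6094)

1 0.4142 0->2
2 1.5004 2->0
final: 0 1.6094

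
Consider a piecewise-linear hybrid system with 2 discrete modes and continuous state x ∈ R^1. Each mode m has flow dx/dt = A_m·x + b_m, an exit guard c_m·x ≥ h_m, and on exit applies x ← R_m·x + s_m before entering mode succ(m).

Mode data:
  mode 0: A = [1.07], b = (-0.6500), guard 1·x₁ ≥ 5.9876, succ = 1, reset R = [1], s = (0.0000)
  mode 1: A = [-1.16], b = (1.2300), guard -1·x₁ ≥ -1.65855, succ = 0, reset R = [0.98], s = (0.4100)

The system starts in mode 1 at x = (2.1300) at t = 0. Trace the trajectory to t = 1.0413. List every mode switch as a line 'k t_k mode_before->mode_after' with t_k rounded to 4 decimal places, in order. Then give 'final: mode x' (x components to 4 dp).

1 0.5010 1->0
final: 0 3.1530

Mode 1: guard c·x = -1.6585 hit at Δt = 0.5010 (t = 0.5010), x⁻ = (1.6586) → reset → x⁺ = (2.0354), jump to mode 0
Mode 0: flow for 0.5403 to horizon, guard not reached → x = (3.1530)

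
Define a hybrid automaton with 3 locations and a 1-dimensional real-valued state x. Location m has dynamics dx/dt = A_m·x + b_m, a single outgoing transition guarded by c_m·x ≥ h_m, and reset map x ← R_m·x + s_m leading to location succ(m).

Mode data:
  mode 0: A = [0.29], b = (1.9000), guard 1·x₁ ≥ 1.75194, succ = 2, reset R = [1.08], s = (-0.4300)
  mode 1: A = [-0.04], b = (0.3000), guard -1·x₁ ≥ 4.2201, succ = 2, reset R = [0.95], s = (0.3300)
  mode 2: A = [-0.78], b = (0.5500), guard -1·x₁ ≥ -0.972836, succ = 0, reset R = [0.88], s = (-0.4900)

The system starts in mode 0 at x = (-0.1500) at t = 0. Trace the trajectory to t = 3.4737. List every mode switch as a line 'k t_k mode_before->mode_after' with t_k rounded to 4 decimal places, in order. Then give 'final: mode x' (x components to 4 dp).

Mode 0: guard c·x = 1.7519 hit at Δt = 0.8970 (t = 0.8970), x⁻ = (1.7519) → reset → x⁺ = (1.4621), jump to mode 2
Mode 2: guard c·x = -0.9728 hit at Δt = 1.3326 (t = 2.2296), x⁻ = (0.9728) → reset → x⁺ = (0.3661), jump to mode 0
Mode 0: guard c·x = 1.7519 hit at Δt = 0.6296 (t = 2.8592), x⁻ = (1.7519) → reset → x⁺ = (1.4621), jump to mode 2
Mode 2: flow for 0.6145 to horizon, guard not reached → x = (1.1739)

1 0.8970 0->2
2 2.2296 2->0
3 2.8592 0->2
final: 2 1.1739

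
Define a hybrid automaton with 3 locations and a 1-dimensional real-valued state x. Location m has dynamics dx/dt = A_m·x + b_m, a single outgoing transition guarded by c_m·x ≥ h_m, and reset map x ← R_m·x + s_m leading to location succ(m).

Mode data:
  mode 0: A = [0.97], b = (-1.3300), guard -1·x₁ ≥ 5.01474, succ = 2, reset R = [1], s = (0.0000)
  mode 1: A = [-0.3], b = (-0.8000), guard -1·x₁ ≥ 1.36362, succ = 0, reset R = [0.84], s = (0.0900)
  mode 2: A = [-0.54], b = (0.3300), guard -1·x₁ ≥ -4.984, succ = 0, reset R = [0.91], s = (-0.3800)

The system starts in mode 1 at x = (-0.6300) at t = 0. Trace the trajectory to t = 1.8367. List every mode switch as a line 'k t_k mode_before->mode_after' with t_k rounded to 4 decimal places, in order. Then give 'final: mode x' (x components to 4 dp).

Mode 1: guard c·x = 1.3636 hit at Δt = 1.4887 (t = 1.4887), x⁻ = (-1.3636) → reset → x⁺ = (-1.0554), jump to mode 0
Mode 0: flow for 0.3480 to horizon, guard not reached → x = (-2.0298)

1 1.4887 1->0
final: 0 -2.0298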